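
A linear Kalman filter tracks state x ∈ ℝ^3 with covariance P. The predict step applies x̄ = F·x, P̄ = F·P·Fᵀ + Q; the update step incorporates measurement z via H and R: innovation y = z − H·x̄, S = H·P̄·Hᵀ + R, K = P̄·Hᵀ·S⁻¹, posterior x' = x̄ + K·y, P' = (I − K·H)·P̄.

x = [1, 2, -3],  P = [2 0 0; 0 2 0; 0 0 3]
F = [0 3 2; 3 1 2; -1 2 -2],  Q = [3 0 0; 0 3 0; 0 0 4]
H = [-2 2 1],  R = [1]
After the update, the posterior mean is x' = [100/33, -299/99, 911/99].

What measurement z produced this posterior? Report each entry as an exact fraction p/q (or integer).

z = [-3]

x̄ = F·x = [0, -1, 9]
P̄ = F·P·Fᵀ + Q = [33 18 0; 18 35 -14; 0 -14 26]
S = H·P̄·Hᵀ + R = [99]
K = P̄·Hᵀ·S⁻¹ = [-10/33; 20/99; -2/99]
x' − x̄ = [100/33, -200/99, 20/99] = K·y
y = (KᵀK)⁻¹·Kᵀ·(x' − x̄) = [-10]
z = y + H·x̄ = [-10] + [7] = [-3]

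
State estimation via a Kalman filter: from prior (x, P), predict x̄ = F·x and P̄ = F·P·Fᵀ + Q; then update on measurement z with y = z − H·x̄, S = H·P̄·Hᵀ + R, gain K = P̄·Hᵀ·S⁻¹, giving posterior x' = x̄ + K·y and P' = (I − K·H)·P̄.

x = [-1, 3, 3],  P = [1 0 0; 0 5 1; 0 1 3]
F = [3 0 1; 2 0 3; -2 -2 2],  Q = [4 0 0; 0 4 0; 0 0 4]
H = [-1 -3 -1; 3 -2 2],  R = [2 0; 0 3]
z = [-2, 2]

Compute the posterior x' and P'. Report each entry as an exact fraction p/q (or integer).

x̄ = F·x = [0, 7, 2]
P̄ = F·P·Fᵀ + Q = [16 15 -2; 15 35 8; -2 8 32]
y = z − H·x̄ = [21, 12]
S = H·P̄·Hᵀ + R = [499 -29; -29 147]
K = P̄·Hᵀ·S⁻¹ = [-8267/72512 5275/72512; -19077/72512 -8203/72512; -105/1133 303/1133]
x' = x̄ + K·y = [-110307/72512, 8531/72512, 3697/1133]
P' = (I − K·H)·P̄ = [598589/72512 76979/72512 -12703/1133; 76979/72512 22237/72512 -1649/1133; -12703/1133 -1649/1133 17860/1133]

x' = [-110307/72512, 8531/72512, 3697/1133]
P' = [598589/72512 76979/72512 -12703/1133; 76979/72512 22237/72512 -1649/1133; -12703/1133 -1649/1133 17860/1133]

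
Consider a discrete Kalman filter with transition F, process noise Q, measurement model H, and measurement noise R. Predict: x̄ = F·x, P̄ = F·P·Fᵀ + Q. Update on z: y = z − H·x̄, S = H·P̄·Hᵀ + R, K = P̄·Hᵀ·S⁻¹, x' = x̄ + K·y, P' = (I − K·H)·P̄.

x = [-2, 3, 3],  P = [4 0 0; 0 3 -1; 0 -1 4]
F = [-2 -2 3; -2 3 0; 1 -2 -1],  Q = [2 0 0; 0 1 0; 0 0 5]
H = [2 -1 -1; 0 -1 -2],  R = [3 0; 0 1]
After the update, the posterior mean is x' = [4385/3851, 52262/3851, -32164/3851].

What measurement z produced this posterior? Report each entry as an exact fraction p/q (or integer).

z = [-3, 3]

x̄ = F·x = [7, 13, -11]
P̄ = F·P·Fᵀ + Q = [78 -11 -4; -11 44 -23; -4 -23 21]
S = H·P̄·Hᵀ + R = [394 55; 55 37]
K = P̄·Hᵀ·S⁻¹ = [5282/11553 -1919/11553; -567/3851 1051/3851; 823/11553 -7156/11553]
x' − x̄ = [-22572/3851, 2199/3851, 10197/3851] = K·y
y = (KᵀK)⁻¹·Kᵀ·(x' − x̄) = [-15, -6]
z = y + H·x̄ = [-15, -6] + [12, 9] = [-3, 3]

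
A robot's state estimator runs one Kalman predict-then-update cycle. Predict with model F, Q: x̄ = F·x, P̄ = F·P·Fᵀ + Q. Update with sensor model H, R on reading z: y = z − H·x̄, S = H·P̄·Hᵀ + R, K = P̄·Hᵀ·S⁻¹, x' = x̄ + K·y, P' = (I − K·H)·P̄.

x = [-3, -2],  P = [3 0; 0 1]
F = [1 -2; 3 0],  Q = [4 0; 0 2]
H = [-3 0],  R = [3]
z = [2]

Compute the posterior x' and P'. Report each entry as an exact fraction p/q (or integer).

x̄ = F·x = [1, -9]
P̄ = F·P·Fᵀ + Q = [11 9; 9 29]
y = z − H·x̄ = [5]
S = H·P̄·Hᵀ + R = [102]
K = P̄·Hᵀ·S⁻¹ = [-11/34; -9/34]
x' = x̄ + K·y = [-21/34, -351/34]
P' = (I − K·H)·P̄ = [11/34 9/34; 9/34 743/34]

x' = [-21/34, -351/34]
P' = [11/34 9/34; 9/34 743/34]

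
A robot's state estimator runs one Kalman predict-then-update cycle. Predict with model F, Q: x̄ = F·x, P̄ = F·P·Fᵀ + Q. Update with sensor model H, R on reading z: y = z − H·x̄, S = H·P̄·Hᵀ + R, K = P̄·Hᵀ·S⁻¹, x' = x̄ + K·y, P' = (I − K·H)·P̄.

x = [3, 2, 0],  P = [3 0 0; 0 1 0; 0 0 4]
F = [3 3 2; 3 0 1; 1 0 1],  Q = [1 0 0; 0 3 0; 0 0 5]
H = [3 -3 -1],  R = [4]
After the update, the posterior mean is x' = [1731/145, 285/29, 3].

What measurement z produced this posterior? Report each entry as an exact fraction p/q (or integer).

x̄ = F·x = [15, 9, 3]
P̄ = F·P·Fᵀ + Q = [53 35 17; 35 34 13; 17 13 12]
S = H·P̄·Hᵀ + R = [145]
K = P̄·Hᵀ·S⁻¹ = [37/145; -2/29; 0]
x' − x̄ = [-444/145, 24/29, 0] = K·y
y = (KᵀK)⁻¹·Kᵀ·(x' − x̄) = [-12]
z = y + H·x̄ = [-12] + [15] = [3]

z = [3]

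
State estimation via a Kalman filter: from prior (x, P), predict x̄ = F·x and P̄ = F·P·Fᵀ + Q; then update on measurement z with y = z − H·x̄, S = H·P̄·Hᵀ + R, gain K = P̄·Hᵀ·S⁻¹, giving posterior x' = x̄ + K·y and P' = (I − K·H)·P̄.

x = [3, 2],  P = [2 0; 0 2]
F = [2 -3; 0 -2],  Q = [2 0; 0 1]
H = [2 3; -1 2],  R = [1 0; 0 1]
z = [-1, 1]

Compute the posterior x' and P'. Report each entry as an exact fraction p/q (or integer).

x̄ = F·x = [0, -4]
P̄ = F·P·Fᵀ + Q = [28 12; 12 9]
y = z − H·x̄ = [11, 9]
S = H·P̄·Hᵀ + R = [338 10; 10 17]
K = P̄·Hᵀ·S⁻¹ = [802/2823 -1136/2823; 269/1882 253/941]
x' = x̄ + K·y = [-1402/2823, -15/1882]
P' = (I − K·H)·P̄ = [716/2823 -70/941; -70/941 183/1882]

x' = [-1402/2823, -15/1882]
P' = [716/2823 -70/941; -70/941 183/1882]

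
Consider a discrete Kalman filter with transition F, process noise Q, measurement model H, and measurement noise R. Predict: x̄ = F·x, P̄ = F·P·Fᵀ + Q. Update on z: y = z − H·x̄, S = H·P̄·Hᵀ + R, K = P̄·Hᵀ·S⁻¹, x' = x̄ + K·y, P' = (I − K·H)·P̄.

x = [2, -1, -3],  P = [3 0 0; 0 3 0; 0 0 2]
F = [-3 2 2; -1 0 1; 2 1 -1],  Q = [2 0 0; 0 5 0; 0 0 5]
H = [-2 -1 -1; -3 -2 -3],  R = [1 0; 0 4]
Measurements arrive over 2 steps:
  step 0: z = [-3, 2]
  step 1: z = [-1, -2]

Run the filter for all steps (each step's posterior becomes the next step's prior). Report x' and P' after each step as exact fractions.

step 0: x̄ = F·x = [-14, -5, 6]
step 0: P̄ = F·P·Fᵀ + Q = [49 13 -16; 13 10 -8; -16 -8 22]
step 0: y = z − H·x̄ = [-30, -32]
step 0: S = H·P̄·Hᵀ + R = [201 287; 287 455]
step 0: K = P̄·Hᵀ·S⁻¹ = [-525/649 1070/4543; -35/118 13/118; 626/649 -2784/4543]
step 0: x' = x̄ + K·y = [1128/413, 22/59, -1374/413]
step 0: P' = (I − K·H)·P̄ = [7232/4543 -83/59 -4398/4543; -83/59 655/118 -144/59; -4398/4543 -144/59 15502/4543]
step 1: x̄ = F·x = [-832/59, -2502/413, 3784/413]
step 1: P̄ = F·P·Fᵀ + Q = [3608/59 848/59 -794/59; 848/59 54245/4543 -47857/4543; -794/59 -47857/4543 213133/9086]
step 1: y = z − H·x̄ = [-10779/413, -11950/413]
step 1: S = H·P̄·Hᵀ + R = [2395073/9086 3525261/9086; 3525261/9086 5606757/9086]
step 1: K = P̄·Hᵀ·S⁻¹ = [-14186518/18363915 11418622/55091745; -14757277/36727830 21515683/110183490; 18322219/18363915 -35357716/55091745]
step 1: x' = x̄ + K·y = [3492922/55091745, -134589437/110183490, 93235529/55091745]
step 1: P' = (I − K·H)·P̄ = [86865224/55091745 -87242522/55091745 -43928372/55091745; -87242522/55091745 742333357/110183490 -174545719/55091745; -43928372/55091745 -174545719/55091745 207435806/55091745]

step 0: x' = [1128/413, 22/59, -1374/413], P' = [7232/4543 -83/59 -4398/4543; -83/59 655/118 -144/59; -4398/4543 -144/59 15502/4543]
step 1: x' = [3492922/55091745, -134589437/110183490, 93235529/55091745], P' = [86865224/55091745 -87242522/55091745 -43928372/55091745; -87242522/55091745 742333357/110183490 -174545719/55091745; -43928372/55091745 -174545719/55091745 207435806/55091745]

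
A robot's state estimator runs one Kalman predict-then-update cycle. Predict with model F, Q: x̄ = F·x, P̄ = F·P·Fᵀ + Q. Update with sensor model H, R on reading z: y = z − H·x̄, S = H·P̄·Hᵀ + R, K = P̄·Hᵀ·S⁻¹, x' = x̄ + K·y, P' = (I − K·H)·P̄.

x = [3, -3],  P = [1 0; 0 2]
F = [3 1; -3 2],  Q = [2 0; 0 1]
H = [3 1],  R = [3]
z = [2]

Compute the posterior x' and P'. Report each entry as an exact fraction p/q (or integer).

x' = [307/54, -541/36]
P' = [62/27 -107/18; -107/18 215/12]

x̄ = F·x = [6, -15]
P̄ = F·P·Fᵀ + Q = [13 -5; -5 18]
y = z − H·x̄ = [-1]
S = H·P̄·Hᵀ + R = [108]
K = P̄·Hᵀ·S⁻¹ = [17/54; 1/36]
x' = x̄ + K·y = [307/54, -541/36]
P' = (I − K·H)·P̄ = [62/27 -107/18; -107/18 215/12]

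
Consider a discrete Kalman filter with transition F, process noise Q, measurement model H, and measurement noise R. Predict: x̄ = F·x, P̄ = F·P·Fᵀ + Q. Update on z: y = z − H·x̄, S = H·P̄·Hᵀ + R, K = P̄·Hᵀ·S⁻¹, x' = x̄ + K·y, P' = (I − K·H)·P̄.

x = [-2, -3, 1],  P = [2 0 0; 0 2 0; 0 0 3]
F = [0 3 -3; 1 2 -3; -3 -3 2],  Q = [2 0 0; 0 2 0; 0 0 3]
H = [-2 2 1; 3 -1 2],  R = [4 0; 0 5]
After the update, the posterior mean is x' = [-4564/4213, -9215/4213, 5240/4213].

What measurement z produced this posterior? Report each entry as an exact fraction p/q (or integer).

x̄ = F·x = [-12, -11, 17]
P̄ = F·P·Fᵀ + Q = [47 39 -36; 39 39 -36; -36 -36 51]
S = H·P̄·Hᵀ + R = [87 -18; -18 149]
K = P̄·Hᵀ·S⁻¹ = [-7208/12639 558/4213; -1752/4213 -42/4213; 2713/4213 1176/4213]
x' − x̄ = [45992/4213, 37128/4213, -66381/4213] = K·y
y = (KᵀK)⁻¹·Kᵀ·(x' − x̄) = [-21, -8]
z = y + H·x̄ = [-21, -8] + [19, 9] = [-2, 1]

z = [-2, 1]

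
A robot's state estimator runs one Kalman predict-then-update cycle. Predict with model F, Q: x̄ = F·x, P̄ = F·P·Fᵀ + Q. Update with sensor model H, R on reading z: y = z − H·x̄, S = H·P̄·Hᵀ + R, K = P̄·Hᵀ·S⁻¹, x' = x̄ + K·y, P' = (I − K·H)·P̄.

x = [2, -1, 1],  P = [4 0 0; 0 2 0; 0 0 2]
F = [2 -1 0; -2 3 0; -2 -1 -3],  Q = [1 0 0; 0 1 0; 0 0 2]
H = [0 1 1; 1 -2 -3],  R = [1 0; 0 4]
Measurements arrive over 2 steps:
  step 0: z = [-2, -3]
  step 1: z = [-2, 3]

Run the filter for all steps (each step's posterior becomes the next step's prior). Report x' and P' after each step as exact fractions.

step 0: x' = [164/1009, -9231/2018, 3614/1009], P' = [5140/1009 -5353/1009 5182/1009; -5353/1009 22209/2018 -9642/1009; 5182/1009 -9642/1009 8790/1009]
step 1: x' = [-231959/354304, -1658473/531456, 994541/1062912], P' = [1874143/1062912 -118133/531456 494249/1062912; -118133/531456 2694901/797184 -3957545/1594368; 494249/1062912 -3957545/1594368 6911149/3188736]

step 0: x̄ = F·x = [5, -7, -6]
step 0: P̄ = F·P·Fᵀ + Q = [19 -22 -14; -22 35 10; -14 10 38]
step 0: y = z − H·x̄ = [11, -40]
step 0: S = H·P̄·Hᵀ + R = [94 -270; -270 797]
step 0: K = P̄·Hᵀ·S⁻¹ = [-171/1009 75/1009; 2925/2018 341/1009; -852/1009 -476/1009]
step 0: x' = x̄ + K·y = [164/1009, -9231/2018, 3614/1009]
step 0: P' = (I − K·H)·P̄ = [5140/1009 -5353/1009 5182/1009; -5353/1009 22209/2018 -9642/1009; 5182/1009 -9642/1009 8790/1009]
step 1: x̄ = F·x = [9887/2018, -28349/2018, -13109/2018]
step 1: P̄ = F·P·Fᵀ + Q = [108171/2018 -193395/2018 -138947/2018; -193395/2018 371491/2018 253057/2018; -138947/2018 253057/2018 191425/2018]
step 1: y = z − H·x̄ = [18711/1009, -49929/1009]
step 1: S = H·P̄·Hᵀ + R = [535524/1009 -1457442/1009; -1457442/1009 3984489/1009]
step 1: K = P̄·Hᵀ·S⁻¹ = [257983/1062912 35997/177152; 477419/531456 92329/797184; -111549/354304 -427565/1594368]
step 1: x' = x̄ + K·y = [-231959/354304, -1658473/531456, 994541/1062912]
step 1: P' = (I − K·H)·P̄ = [1874143/1062912 -118133/531456 494249/1062912; -118133/531456 2694901/797184 -3957545/1594368; 494249/1062912 -3957545/1594368 6911149/3188736]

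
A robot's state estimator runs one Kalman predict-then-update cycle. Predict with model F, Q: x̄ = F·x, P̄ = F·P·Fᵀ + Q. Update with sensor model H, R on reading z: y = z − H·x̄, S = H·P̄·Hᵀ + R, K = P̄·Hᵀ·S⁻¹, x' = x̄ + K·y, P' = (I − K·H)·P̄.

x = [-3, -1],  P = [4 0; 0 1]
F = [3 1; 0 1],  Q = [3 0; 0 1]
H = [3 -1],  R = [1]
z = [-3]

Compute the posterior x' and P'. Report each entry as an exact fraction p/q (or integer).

x̄ = F·x = [-10, -1]
P̄ = F·P·Fᵀ + Q = [40 1; 1 2]
y = z − H·x̄ = [26]
S = H·P̄·Hᵀ + R = [357]
K = P̄·Hᵀ·S⁻¹ = [1/3; 1/357]
x' = x̄ + K·y = [-4/3, -331/357]
P' = (I − K·H)·P̄ = [1/3 2/3; 2/3 713/357]

x' = [-4/3, -331/357]
P' = [1/3 2/3; 2/3 713/357]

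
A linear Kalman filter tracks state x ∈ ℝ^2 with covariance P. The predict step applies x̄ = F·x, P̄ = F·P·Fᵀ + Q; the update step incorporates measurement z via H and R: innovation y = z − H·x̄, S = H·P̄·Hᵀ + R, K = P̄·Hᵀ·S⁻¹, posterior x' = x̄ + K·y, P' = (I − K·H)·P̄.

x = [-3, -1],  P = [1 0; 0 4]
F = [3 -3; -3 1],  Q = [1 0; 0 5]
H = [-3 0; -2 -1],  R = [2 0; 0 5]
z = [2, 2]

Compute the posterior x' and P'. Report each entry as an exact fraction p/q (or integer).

x̄ = F·x = [-6, 8]
P̄ = F·P·Fᵀ + Q = [46 -21; -21 18]
y = z − H·x̄ = [-16, -2]
S = H·P̄·Hᵀ + R = [416 213; 213 123]
K = P̄·Hᵀ·S⁻¹ = [-617/1933 -142/5799; 879/1933 -1145/1933]
x' = x̄ + K·y = [-4894/5799, 3690/1933]
P' = (I − K·H)·P̄ = [1234/5799 -586/1933; -586/1933 6897/1933]

x' = [-4894/5799, 3690/1933]
P' = [1234/5799 -586/1933; -586/1933 6897/1933]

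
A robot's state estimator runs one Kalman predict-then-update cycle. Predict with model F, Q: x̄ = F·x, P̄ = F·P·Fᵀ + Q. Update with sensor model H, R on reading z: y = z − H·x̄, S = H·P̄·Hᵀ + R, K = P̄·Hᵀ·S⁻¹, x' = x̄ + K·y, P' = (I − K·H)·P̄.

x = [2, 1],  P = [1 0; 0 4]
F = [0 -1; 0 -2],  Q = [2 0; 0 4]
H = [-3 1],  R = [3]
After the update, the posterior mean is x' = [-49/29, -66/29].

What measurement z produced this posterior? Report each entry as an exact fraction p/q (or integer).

z = [3]

x̄ = F·x = [-1, -2]
P̄ = F·P·Fᵀ + Q = [6 8; 8 20]
S = H·P̄·Hᵀ + R = [29]
K = P̄·Hᵀ·S⁻¹ = [-10/29; -4/29]
x' − x̄ = [-20/29, -8/29] = K·y
y = (KᵀK)⁻¹·Kᵀ·(x' − x̄) = [2]
z = y + H·x̄ = [2] + [1] = [3]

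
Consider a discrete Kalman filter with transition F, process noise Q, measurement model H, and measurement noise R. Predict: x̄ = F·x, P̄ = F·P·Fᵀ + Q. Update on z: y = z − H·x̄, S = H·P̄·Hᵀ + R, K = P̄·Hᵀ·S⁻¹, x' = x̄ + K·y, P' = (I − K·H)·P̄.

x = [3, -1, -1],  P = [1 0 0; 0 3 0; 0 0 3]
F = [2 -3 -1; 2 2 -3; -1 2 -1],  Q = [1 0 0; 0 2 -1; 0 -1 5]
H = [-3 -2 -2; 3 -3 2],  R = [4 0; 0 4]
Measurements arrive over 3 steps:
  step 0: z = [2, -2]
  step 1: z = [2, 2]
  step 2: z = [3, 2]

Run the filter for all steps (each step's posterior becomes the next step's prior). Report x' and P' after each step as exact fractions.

step 0: x' = [281113/106049, 5366/106049, -1029265/212098], P' = [606606/106049 -3304/106049 -869191/106049; -3304/106049 33696/106049 13374/106049; -869191/106049 13374/106049 2594541/212098]
step 1: x' = [-65748124368/83355064175, -12756958076/16671012835, 16270597763/16671012835], P' = [213086747756/83355064175 1195697772/16671012835 -59473110596/16671012835; 1195697772/16671012835 1057718504/3334202567 -74687724/3334202567; -59473110596/16671012835 -74687724/3334202567 18199611644/3334202567]
step 2: x' = [7267696732645803/7328522219057471, -246663378959457/236403942550241, -14080605667675970/7328522219057471], P' = [18518353607077698/7328522219057471 16216443805484/236403942550241 -25848176985925967/7328522219057471; 16216443805484/236403942550241 74939613843064/236403942550241 -4274926558456/236403942550241; -25848176985925967/7328522219057471 -4274926558456/236403942550241 79194017910913379/14657044438114942]

step 0: x̄ = F·x = [10, 7, -4]
step 0: P̄ = F·P·Fᵀ + Q = [35 -5 -17; -5 45 18; -17 18 21]
step 0: y = z − H·x̄ = [38, -3]
step 0: S = H·P̄·Hᵀ + R = [463 96; 96 478]
step 0: K = P̄·Hᵀ·S⁻¹ = [-18707/106049 22837/106049; -21057/106049 -21063/106049; -3429/106049 -26577/212098]
step 0: x' = x̄ + K·y = [281113/106049, 5366/106049, -1029265/212098]
step 0: P' = (I − K·H)·P̄ = [606606/106049 -3304/106049 -869191/106049; -3304/106049 33696/106049 13374/106049; -869191/106049 13374/106049 2594541/212098]
step 1: x̄ = F·x = [2121521/212098, 4233711/212098, 488503/212098]
step 1: P̄ = F·P·Fᵀ + Q = [15459327/212098 26339627/212098 1482639/212098; 26339627/212098 49384225/212098 3449087/212098; 1482639/212098 3449087/212098 1580487/212098]
step 1: y = z − H·x̄ = [16233187/212098, 2891880/106049]
step 1: S = H·P̄·Hᵀ + R = [705301071/212098 109487423/106049; 109487423/106049 46525823/106049]
step 1: K = P̄·Hᵀ·S⁻¹ = [-14121528757/83355064175 6648417682/83355064175; -3354350279/16671012835 -3256390371/16671012835; -707476853/16671012835 1174275128/16671012835]
step 1: x' = x̄ + K·y = [-65748124368/83355064175, -12756958076/16671012835, 16270597763/16671012835]
step 1: P' = (I − K·H)·P̄ = [213086747756/83355064175 1195697772/16671012835 -59473110596/16671012835; 1195697772/16671012835 1057718504/3334202567 -74687724/3334202567; -59473110596/16671012835 -74687724/3334202567 18199611644/3334202567]
step 2: x̄ = F·x = [-21494866411/83355064175, -503124795941/83355064175, -143174445207/83355064175]
step 2: P̄ = F·P·Fᵀ + Q = [2735196196699/83355064175 4412557183144/83355064175 207506801888/83355064175; 4412557183144/83355064175 8858362453514/83355064175 690743133553/83355064175; 207506801888/83355064175 690743133553/83355064175 579447921131/83355064175]
step 2: y = z − H·x̄ = [-1107017889004/83355064175, -991830769826/83355064175]
step 2: S = H·P̄·Hᵀ + R = [123668140414379/83355064175 38344693460151/83355064175; 38344693460151/83355064175 21768374516569/83355064175]
step 2: K = P̄·Hᵀ·S⁻¹ = [-1216031591330292/7328522219057471 587644393867787/7328522219057471; -47494676496417/236403942550241 -46179840807413/236403942550241; -692220753255603/14657044438114942 1023527561535943/14657044438114942]
step 2: x' = x̄ + K·y = [7267696732645803/7328522219057471, -246663378959457/236403942550241, -14080605667675970/7328522219057471]
step 2: P' = (I − K·H)·P̄ = [18518353607077698/7328522219057471 16216443805484/236403942550241 -25848176985925967/7328522219057471; 16216443805484/236403942550241 74939613843064/236403942550241 -4274926558456/236403942550241; -25848176985925967/7328522219057471 -4274926558456/236403942550241 79194017910913379/14657044438114942]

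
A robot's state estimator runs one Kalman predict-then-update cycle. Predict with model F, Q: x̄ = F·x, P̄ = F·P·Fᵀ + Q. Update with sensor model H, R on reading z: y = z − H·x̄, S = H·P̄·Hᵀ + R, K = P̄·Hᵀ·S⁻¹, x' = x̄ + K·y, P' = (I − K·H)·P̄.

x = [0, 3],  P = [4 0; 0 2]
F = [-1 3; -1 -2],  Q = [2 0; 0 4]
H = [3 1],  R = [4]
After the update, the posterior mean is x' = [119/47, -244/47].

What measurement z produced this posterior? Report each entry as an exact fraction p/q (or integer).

z = [2]

x̄ = F·x = [9, -6]
P̄ = F·P·Fᵀ + Q = [24 -8; -8 16]
S = H·P̄·Hᵀ + R = [188]
K = P̄·Hᵀ·S⁻¹ = [16/47; -2/47]
x' − x̄ = [-304/47, 38/47] = K·y
y = (KᵀK)⁻¹·Kᵀ·(x' − x̄) = [-19]
z = y + H·x̄ = [-19] + [21] = [2]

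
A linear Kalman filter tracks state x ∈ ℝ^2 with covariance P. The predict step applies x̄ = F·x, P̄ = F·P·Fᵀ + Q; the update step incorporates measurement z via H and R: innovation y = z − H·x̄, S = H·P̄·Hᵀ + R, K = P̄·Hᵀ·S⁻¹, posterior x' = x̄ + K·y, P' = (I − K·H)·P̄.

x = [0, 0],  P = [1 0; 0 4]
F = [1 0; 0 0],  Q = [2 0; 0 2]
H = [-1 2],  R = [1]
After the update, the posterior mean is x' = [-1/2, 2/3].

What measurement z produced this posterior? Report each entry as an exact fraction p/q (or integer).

z = [2]

x̄ = F·x = [0, 0]
P̄ = F·P·Fᵀ + Q = [3 0; 0 2]
S = H·P̄·Hᵀ + R = [12]
K = P̄·Hᵀ·S⁻¹ = [-1/4; 1/3]
x' − x̄ = [-1/2, 2/3] = K·y
y = (KᵀK)⁻¹·Kᵀ·(x' − x̄) = [2]
z = y + H·x̄ = [2] + [0] = [2]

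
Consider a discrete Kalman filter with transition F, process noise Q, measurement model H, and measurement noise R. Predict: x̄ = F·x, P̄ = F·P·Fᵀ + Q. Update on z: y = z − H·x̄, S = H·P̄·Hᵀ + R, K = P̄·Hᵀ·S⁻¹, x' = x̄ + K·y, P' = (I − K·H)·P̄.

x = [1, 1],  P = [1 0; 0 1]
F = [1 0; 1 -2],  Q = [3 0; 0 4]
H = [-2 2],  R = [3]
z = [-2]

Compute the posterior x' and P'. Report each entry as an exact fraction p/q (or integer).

x' = [35/47, -15/47]
P' = [152/47 143/47; 143/47 167/47]

x̄ = F·x = [1, -1]
P̄ = F·P·Fᵀ + Q = [4 1; 1 9]
y = z − H·x̄ = [2]
S = H·P̄·Hᵀ + R = [47]
K = P̄·Hᵀ·S⁻¹ = [-6/47; 16/47]
x' = x̄ + K·y = [35/47, -15/47]
P' = (I − K·H)·P̄ = [152/47 143/47; 143/47 167/47]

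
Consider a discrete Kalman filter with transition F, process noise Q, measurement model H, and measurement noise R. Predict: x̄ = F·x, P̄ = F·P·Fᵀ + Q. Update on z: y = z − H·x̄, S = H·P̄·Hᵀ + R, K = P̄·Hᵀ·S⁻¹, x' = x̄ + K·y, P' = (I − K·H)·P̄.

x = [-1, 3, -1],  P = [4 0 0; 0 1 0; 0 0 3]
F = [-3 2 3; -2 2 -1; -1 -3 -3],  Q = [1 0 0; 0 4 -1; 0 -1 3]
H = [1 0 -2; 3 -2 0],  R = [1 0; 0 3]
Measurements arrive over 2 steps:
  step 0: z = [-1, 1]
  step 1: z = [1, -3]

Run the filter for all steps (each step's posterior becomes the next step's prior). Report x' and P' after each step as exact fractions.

step 0: x' = [332590/50651, 482513/50651, 187247/50651], P' = [623708/50651 909417/50651 312185/50651; 909417/50651 1362165/50651 455454/50651; 312185/50651 455454/50651 168797/50651]
step 1: x' = [-3877429121/7235794369, 3645066453/7235794369, -5575675682/7235794369], P' = [13339161422/7235794369 18210608280/7235794369 6455568660/7235794369; 18210608280/7235794369 29713458963/7235794369 8809916325/7235794369; 6455568660/7235794369 8809916325/7235794369 4927128069/7235794369]

step 0: x̄ = F·x = [6, 9, -5]
step 0: P̄ = F·P·Fᵀ + Q = [68 19 -21; 19 27 10; -21 10 43]
step 0: y = z − H·x̄ = [-17, 1]
step 0: S = H·P̄·Hᵀ + R = [325 332; 332 495]
step 0: K = P̄·Hᵀ·S⁻¹ = [-662/50651 17430/50651; -1491/50651 1307/50651; -25409/50651 8549/50651]
step 0: x' = x̄ + K·y = [332590/50651, 482513/50651, 187247/50651]
step 0: P' = (I − K·H)·P̄ = [623708/50651 909417/50651 312185/50651; 909417/50651 1362165/50651 455454/50651; 312185/50651 455454/50651 168797/50651]
step 1: x̄ = F·x = [528997/50651, 112599/50651, -2341870/50651]
step 1: P̄ = F·P·Fᵀ + Q = [1564970/50651 475608/50651 -6413820/50651; 475608/50651 466481/50651 -2013233/50651; -6413820/50651 -2013233/50651 30082103/50651]
step 1: y = z − H·x̄ = [-5162086/50651, -1513746/50651]
step 1: S = H·P̄·Hᵀ + R = [147599313/50651 34173682/50651; 34173682/50651 10395311/50651]
step 1: K = P̄·Hᵀ·S⁻¹ = [428024102/7235794369 1198755902/7235794369; 590775630/7235794369 -1598364362/7235794369; -3398687478/7235794369 582291110/7235794369]
step 1: x' = x̄ + K·y = [-3877429121/7235794369, 3645066453/7235794369, -5575675682/7235794369]
step 1: P' = (I − K·H)·P̄ = [13339161422/7235794369 18210608280/7235794369 6455568660/7235794369; 18210608280/7235794369 29713458963/7235794369 8809916325/7235794369; 6455568660/7235794369 8809916325/7235794369 4927128069/7235794369]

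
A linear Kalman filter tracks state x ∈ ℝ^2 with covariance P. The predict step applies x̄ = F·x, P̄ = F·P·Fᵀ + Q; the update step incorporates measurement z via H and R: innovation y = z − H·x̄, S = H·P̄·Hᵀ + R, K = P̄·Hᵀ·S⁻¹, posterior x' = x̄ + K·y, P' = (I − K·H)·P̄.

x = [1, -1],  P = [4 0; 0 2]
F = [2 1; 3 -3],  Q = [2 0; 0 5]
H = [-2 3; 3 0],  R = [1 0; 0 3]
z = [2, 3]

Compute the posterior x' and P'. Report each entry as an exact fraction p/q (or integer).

x̄ = F·x = [1, 6]
P̄ = F·P·Fᵀ + Q = [20 18; 18 59]
y = z − H·x̄ = [-14, 0]
S = H·P̄·Hᵀ + R = [396 42; 42 183]
K = P̄·Hᵀ·S⁻¹ = [7/11784 1931/5892; 2615/7856 859/3928]
x' = x̄ + K·y = [5843/5892, 5263/3928]
P' = (I − K·H)·P̄ = [1931/5892 859/3928; 859/3928 2017/7856]

x' = [5843/5892, 5263/3928]
P' = [1931/5892 859/3928; 859/3928 2017/7856]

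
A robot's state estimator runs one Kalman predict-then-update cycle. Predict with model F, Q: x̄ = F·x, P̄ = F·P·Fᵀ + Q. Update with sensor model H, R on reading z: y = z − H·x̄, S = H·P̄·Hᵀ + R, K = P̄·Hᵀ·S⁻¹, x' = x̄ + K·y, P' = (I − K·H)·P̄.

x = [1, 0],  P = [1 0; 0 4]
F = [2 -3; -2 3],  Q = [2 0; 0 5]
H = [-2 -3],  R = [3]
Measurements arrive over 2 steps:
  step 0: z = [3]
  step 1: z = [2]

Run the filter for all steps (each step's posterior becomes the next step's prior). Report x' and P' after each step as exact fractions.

step 0: x' = [19/8, -247/96], P' = [57/2 -155/8; -155/8 1295/96]
step 1: x' = [10726/3353, -9453/3353], P' = [198258/3353 -135141/3353; -135141/3353 465923/16765]

step 0: x̄ = F·x = [2, -2]
step 0: P̄ = F·P·Fᵀ + Q = [42 -40; -40 45]
step 0: y = z − H·x̄ = [1]
step 0: S = H·P̄·Hᵀ + R = [96]
step 0: K = P̄·Hᵀ·S⁻¹ = [3/8; -55/96]
step 0: x' = x̄ + K·y = [19/8, -247/96]
step 0: P' = (I − K·H)·P̄ = [57/2 -155/8; -155/8 1295/96]
step 1: x̄ = F·x = [399/32, -399/32]
step 1: P̄ = F·P·Fᵀ + Q = [15037/32 -14973/32; -14973/32 15133/32]
step 1: y = z − H·x̄ = [-335/32]
step 1: S = H·P̄·Hᵀ + R = [16765/32]
step 1: K = P̄·Hᵀ·S⁻¹ = [2969/3353; -15453/16765]
step 1: x' = x̄ + K·y = [10726/3353, -9453/3353]
step 1: P' = (I − K·H)·P̄ = [198258/3353 -135141/3353; -135141/3353 465923/16765]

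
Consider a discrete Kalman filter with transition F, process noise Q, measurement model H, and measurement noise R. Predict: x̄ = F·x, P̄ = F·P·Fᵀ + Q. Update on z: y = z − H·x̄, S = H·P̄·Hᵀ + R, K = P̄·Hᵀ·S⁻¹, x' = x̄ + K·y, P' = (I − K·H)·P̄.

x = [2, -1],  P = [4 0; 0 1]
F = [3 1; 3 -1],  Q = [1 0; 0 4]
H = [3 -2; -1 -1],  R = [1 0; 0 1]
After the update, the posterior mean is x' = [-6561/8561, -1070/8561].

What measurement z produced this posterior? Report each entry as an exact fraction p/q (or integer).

z = [-2, 1]

x̄ = F·x = [5, 7]
P̄ = F·P·Fᵀ + Q = [38 35; 35 41]
S = H·P̄·Hᵀ + R = [87 -67; -67 150]
K = P̄·Hᵀ·S⁻¹ = [1709/8561 -3403/8561; -1642/8561 -5071/8561]
x' − x̄ = [-49366/8561, -60997/8561] = K·y
y = (KᵀK)⁻¹·Kᵀ·(x' − x̄) = [-3, 13]
z = y + H·x̄ = [-3, 13] + [1, -12] = [-2, 1]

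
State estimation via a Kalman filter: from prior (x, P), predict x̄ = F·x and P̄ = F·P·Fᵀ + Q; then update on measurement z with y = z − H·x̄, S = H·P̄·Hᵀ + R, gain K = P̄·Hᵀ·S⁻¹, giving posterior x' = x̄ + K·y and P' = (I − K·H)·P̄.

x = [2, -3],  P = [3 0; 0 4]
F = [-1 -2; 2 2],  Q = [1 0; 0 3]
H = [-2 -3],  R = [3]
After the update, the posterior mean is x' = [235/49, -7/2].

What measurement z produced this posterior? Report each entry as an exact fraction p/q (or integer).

z = [1]

x̄ = F·x = [4, -2]
P̄ = F·P·Fᵀ + Q = [20 -22; -22 31]
S = H·P̄·Hᵀ + R = [98]
K = P̄·Hᵀ·S⁻¹ = [13/49; -1/2]
x' − x̄ = [39/49, -3/2] = K·y
y = (KᵀK)⁻¹·Kᵀ·(x' − x̄) = [3]
z = y + H·x̄ = [3] + [-2] = [1]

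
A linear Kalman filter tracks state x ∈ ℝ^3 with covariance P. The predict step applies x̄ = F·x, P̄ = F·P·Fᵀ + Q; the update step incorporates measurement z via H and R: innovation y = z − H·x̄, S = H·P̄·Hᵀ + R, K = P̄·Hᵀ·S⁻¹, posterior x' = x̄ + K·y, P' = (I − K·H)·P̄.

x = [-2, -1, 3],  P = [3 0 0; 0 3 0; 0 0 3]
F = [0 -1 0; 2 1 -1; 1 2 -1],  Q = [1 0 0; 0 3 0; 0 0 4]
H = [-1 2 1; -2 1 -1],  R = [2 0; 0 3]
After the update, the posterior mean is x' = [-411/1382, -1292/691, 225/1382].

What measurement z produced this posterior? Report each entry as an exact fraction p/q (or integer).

z = [-3, -2]

x̄ = F·x = [1, -8, -7]
P̄ = F·P·Fᵀ + Q = [4 -3 -6; -3 21 15; -6 15 22]
S = H·P̄·Hᵀ + R = [196 34; 34 20]
K = P̄·Hᵀ·S⁻¹ = [-75/1382 -109/691; 198/691 78/691; 495/1382 -248/691]
x' − x̄ = [-1793/1382, 4236/691, 9899/1382] = K·y
y = (KᵀK)⁻¹·Kᵀ·(x' − x̄) = [21, 1]
z = y + H·x̄ = [21, 1] + [-24, -3] = [-3, -2]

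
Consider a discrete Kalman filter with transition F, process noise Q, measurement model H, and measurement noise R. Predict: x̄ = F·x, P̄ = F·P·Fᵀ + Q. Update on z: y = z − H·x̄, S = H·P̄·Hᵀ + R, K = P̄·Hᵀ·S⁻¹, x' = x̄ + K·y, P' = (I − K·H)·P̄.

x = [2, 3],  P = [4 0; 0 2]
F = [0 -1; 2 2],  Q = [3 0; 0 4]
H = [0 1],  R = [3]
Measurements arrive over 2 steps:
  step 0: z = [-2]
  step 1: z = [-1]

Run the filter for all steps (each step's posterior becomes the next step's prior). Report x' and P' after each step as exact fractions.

step 0: x̄ = F·x = [-3, 10]
step 0: P̄ = F·P·Fᵀ + Q = [5 -4; -4 28]
step 0: y = z − H·x̄ = [-12]
step 0: S = H·P̄·Hᵀ + R = [31]
step 0: K = P̄·Hᵀ·S⁻¹ = [-4/31; 28/31]
step 0: x' = x̄ + K·y = [-45/31, -26/31]
step 0: P' = (I − K·H)·P̄ = [139/31 -12/31; -12/31 84/31]
step 1: x̄ = F·x = [26/31, -142/31]
step 1: P̄ = F·P·Fᵀ + Q = [177/31 -144/31; -144/31 920/31]
step 1: y = z − H·x̄ = [111/31]
step 1: S = H·P̄·Hᵀ + R = [1013/31]
step 1: K = P̄·Hᵀ·S⁻¹ = [-144/1013; 920/1013]
step 1: x' = x̄ + K·y = [334/1013, -1346/1013]
step 1: P' = (I − K·H)·P̄ = [5115/1013 -432/1013; -432/1013 2760/1013]

step 0: x' = [-45/31, -26/31], P' = [139/31 -12/31; -12/31 84/31]
step 1: x' = [334/1013, -1346/1013], P' = [5115/1013 -432/1013; -432/1013 2760/1013]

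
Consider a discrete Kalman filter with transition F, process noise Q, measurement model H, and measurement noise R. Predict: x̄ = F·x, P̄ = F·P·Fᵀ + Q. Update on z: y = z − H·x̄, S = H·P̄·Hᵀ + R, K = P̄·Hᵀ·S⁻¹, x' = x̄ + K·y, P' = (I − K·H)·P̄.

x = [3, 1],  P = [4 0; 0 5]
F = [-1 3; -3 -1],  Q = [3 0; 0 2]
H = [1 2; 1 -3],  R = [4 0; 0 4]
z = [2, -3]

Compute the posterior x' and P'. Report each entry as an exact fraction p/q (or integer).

x̄ = F·x = [0, -10]
P̄ = F·P·Fᵀ + Q = [52 -3; -3 43]
y = z − H·x̄ = [22, -33]
S = H·P̄·Hᵀ + R = [216 -203; -203 461]
K = P̄·Hᵀ·S⁻¹ = [33589/58367 22514/58367; 11467/58367 -11663/58367]
x' = x̄ + K·y = [-4004/58367, 53483/58367]
P' = (I − K·H)·P̄ = [116636/58367 8860/58367; 8860/58367 18504/58367]

x' = [-4004/58367, 53483/58367]
P' = [116636/58367 8860/58367; 8860/58367 18504/58367]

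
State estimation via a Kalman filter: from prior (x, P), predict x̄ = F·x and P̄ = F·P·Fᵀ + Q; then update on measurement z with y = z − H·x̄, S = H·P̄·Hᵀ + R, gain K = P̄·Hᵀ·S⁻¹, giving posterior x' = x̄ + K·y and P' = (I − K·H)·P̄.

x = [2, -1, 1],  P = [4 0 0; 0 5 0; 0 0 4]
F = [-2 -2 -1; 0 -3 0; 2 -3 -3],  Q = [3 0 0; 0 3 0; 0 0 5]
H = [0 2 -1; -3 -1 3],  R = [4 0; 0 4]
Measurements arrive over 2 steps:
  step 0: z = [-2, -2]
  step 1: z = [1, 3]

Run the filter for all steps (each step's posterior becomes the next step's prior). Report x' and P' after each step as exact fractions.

step 0: x' = [-160471/58561, -170745/58561, -252272/58561], P' = [1861293/58561 1142727/58561 2238026/58561; 1142727/58561 789501/58561 1418274/58561; 2238026/58561 1418274/58561 2736552/58561]
step 1: x' = [9386324204/1259339769, 2361674866/419779923, 12985451999/1259339769], P' = [123029290157/1259339769 24004590061/419779923 145651150826/1259339769; 24004590061/419779923 4871706005/139926641 28707508342/419779923; 145651150826/1259339769 28707508342/419779923 173363760776/1259339769]

step 0: x̄ = F·x = [-3, 3, 4]
step 0: P̄ = F·P·Fᵀ + Q = [43 30 26; 30 48 45; 26 45 102]
step 0: y = z − H·x̄ = [-4, -20]
step 0: S = H·P̄·Hᵀ + R = [118 -189; -189 799]
step 0: K = P̄·Hᵀ·S⁻¹ = [11857/58561 -3132/58561; 40182/58561 9285/58561; 24999/58561 19326/58561]
step 0: x' = x̄ + K·y = [-160471/58561, -170745/58561, -252272/58561]
step 0: P' = (I − K·H)·P̄ = [1861293/58561 1142727/58561 2238026/58561; 1142727/58561 789501/58561 1418274/58561; 2238026/58561 1418274/58561 2736552/58561]
step 1: x̄ = F·x = [914704/58561, 512235/58561, 948109/58561]
step 1: P̄ = F·P·Fᵀ + Q = [37282427/58561 15848190/58561 29503514/58561; 15848190/58561 7281192/58561 13013613/58561; 29503514/58561 13013613/58561 24432350/58561]
step 1: y = z − H·x̄ = [-17800/58561, 587703/58561]
step 1: S = H·P̄·Hᵀ + R = [1736910/58561 -3342741/58561; -3342741/58561 48892639/58561]
step 1: K = P̄·Hᵀ·S⁻¹ = [-405902615/1259339769 -345682348/419779923; 130681922/419779923 -42196931/139926641; -279677681/1259339769 -248724598/419779923]
step 1: x' = x̄ + K·y = [9386324204/1259339769, 2361674866/419779923, 12985451999/1259339769]
step 1: P' = (I − K·H)·P̄ = [123029290157/1259339769 24004590061/419779923 145651150826/1259339769; 24004590061/419779923 4871706005/139926641 28707508342/419779923; 145651150826/1259339769 28707508342/419779923 173363760776/1259339769]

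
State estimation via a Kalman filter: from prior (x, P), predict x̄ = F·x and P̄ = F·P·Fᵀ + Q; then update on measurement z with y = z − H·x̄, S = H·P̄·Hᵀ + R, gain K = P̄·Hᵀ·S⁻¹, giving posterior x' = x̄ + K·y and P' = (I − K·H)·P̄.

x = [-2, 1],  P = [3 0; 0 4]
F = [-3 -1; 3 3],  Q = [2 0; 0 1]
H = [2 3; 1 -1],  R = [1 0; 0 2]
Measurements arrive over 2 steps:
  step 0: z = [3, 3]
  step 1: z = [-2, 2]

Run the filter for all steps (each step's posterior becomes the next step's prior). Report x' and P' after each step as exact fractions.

step 0: x̄ = F·x = [5, -3]
step 0: P̄ = F·P·Fᵀ + Q = [33 -39; -39 64]
step 0: y = z − H·x̄ = [2, -5]
step 0: S = H·P̄·Hᵀ + R = [241 -165; -165 177]
step 0: K = P̄·Hᵀ·S⁻¹ = [951/5144 2979/5144; 1061/5144 -6013/15432]
step 0: x' = x̄ + K·y = [12727/5144, -9865/15432]
step 0: P' = (I − K·H)·P̄ = [3765/5144 -2193/5144; -2193/5144 5447/15432]
step 1: x̄ = F·x = [-52339/7716, 7079/1286]
step 1: P̄ = F·P·Fᵀ + Q = [24623/3858 -1627/643; -1627/643 1987/643]
step 1: y = z − H·x̄ = [-9544/1929, 110245/7716]
step 1: S = H·P̄·Hᵀ + R = [46252/1929 1859/1929; 1859/1929 63785/3858]
step 1: K = P̄·Hᵀ·S⁻¹ = [296865/1525802 402610/762901; 289429/1525802 -267787/762901]
step 1: x' = x̄ + K·y = [-627421/3051604, -1370317/3051604]
step 1: P' = (I − K·H)·P̄ = [1025637/1525802 -584803/1525802; -584803/1525802 486345/1525802]

step 0: x' = [12727/5144, -9865/15432], P' = [3765/5144 -2193/5144; -2193/5144 5447/15432]
step 1: x' = [-627421/3051604, -1370317/3051604], P' = [1025637/1525802 -584803/1525802; -584803/1525802 486345/1525802]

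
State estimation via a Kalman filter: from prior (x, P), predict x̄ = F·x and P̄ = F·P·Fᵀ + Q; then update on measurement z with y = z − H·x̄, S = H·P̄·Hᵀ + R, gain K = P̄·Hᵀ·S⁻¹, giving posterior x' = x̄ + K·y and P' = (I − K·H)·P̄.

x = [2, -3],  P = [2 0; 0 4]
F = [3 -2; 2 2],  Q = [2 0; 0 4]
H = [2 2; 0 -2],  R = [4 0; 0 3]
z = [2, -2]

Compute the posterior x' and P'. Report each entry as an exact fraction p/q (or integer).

x̄ = F·x = [12, -2]
P̄ = F·P·Fᵀ + Q = [36 -4; -4 28]
y = z − H·x̄ = [-18, -6]
S = H·P̄·Hᵀ + R = [228 -96; -96 115]
K = P̄·Hᵀ·S⁻¹ = [2032/4251 664/1417; 12/1417 -680/1417]
x' = x̄ + K·y = [828/1417, 1030/1417]
P' = (I − K·H)·P̄ = [7052/4251 -996/1417; -996/1417 1020/1417]

x' = [828/1417, 1030/1417]
P' = [7052/4251 -996/1417; -996/1417 1020/1417]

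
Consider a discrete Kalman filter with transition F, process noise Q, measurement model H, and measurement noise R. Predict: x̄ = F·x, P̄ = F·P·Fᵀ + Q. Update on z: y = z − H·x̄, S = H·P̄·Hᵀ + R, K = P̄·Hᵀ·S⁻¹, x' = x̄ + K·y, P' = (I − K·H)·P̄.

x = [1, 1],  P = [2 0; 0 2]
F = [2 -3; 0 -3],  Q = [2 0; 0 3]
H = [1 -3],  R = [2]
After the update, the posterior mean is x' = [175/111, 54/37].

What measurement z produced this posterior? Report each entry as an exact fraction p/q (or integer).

z = [-3]

x̄ = F·x = [-1, -3]
P̄ = F·P·Fᵀ + Q = [28 18; 18 21]
S = H·P̄·Hᵀ + R = [111]
K = P̄·Hᵀ·S⁻¹ = [-26/111; -15/37]
x' − x̄ = [286/111, 165/37] = K·y
y = (KᵀK)⁻¹·Kᵀ·(x' − x̄) = [-11]
z = y + H·x̄ = [-11] + [8] = [-3]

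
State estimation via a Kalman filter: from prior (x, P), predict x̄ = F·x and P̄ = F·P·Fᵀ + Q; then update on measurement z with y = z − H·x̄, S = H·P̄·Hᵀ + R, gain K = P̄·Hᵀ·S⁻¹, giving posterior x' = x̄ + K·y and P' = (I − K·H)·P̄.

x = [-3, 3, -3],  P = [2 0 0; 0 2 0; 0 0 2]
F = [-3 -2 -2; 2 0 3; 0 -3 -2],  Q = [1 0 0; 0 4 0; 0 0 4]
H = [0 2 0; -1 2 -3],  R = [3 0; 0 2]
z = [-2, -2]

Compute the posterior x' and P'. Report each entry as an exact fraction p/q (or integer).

x' = [28703/13067, -20725/13067, -15401/13067]
P' = [112760/13067 -1728/13067 -37390/13067; -1728/13067 9210/13067 6636/13067; -37390/13067 6636/13067 19270/13067]

x̄ = F·x = [9, -15, -3]
P̄ = F·P·Fᵀ + Q = [35 -24 20; -24 30 -12; 20 -12 30]
y = z − H·x̄ = [28, 28]
S = H·P̄·Hᵀ + R = [123 240; 240 787]
K = P̄·Hᵀ·S⁻¹ = [-1152/13067 -2023/13067; 6140/13067 120/13067; 4424/13067 -3574/13067]
x' = x̄ + K·y = [28703/13067, -20725/13067, -15401/13067]
P' = (I − K·H)·P̄ = [112760/13067 -1728/13067 -37390/13067; -1728/13067 9210/13067 6636/13067; -37390/13067 6636/13067 19270/13067]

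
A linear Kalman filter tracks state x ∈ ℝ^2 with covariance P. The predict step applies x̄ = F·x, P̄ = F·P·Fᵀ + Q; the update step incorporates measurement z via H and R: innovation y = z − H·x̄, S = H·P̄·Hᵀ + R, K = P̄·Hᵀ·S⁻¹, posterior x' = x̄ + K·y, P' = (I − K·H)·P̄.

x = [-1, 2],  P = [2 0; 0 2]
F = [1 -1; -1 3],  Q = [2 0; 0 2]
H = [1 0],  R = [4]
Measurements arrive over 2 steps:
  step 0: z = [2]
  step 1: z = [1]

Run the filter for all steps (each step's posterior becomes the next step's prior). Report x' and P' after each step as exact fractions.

step 0: x' = [0, 3], P' = [12/5 -16/5; -16/5 78/5]
step 1: x' = [9/19, 16/19], P' = [66/19 -155/19; -155/19 1427/38]

step 0: x̄ = F·x = [-3, 7]
step 0: P̄ = F·P·Fᵀ + Q = [6 -8; -8 22]
step 0: y = z − H·x̄ = [5]
step 0: S = H·P̄·Hᵀ + R = [10]
step 0: K = P̄·Hᵀ·S⁻¹ = [3/5; -4/5]
step 0: x' = x̄ + K·y = [0, 3]
step 0: P' = (I − K·H)·P̄ = [12/5 -16/5; -16/5 78/5]
step 1: x̄ = F·x = [-3, 9]
step 1: P̄ = F·P·Fᵀ + Q = [132/5 -62; -62 164]
step 1: y = z − H·x̄ = [4]
step 1: S = H·P̄·Hᵀ + R = [152/5]
step 1: K = P̄·Hᵀ·S⁻¹ = [33/38; -155/76]
step 1: x' = x̄ + K·y = [9/19, 16/19]
step 1: P' = (I − K·H)·P̄ = [66/19 -155/19; -155/19 1427/38]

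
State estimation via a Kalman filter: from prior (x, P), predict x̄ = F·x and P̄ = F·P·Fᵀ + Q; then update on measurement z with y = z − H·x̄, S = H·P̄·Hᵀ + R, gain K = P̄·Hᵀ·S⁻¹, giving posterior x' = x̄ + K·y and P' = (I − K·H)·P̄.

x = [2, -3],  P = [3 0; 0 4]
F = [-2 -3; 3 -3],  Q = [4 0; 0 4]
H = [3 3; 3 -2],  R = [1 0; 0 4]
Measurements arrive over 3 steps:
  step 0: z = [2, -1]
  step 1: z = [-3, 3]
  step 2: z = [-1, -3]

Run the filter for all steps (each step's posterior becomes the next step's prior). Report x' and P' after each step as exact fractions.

step 0: x̄ = F·x = [5, 15]
step 0: P̄ = F·P·Fᵀ + Q = [52 18; 18 67]
step 0: y = z − H·x̄ = [-58, 14]
step 0: S = H·P̄·Hᵀ + R = [1396 120; 120 524]
step 0: K = P̄·Hᵀ·S⁻¹ = [11955/89638 8895/44819; 35805/179276 -17785/89638]
step 0: x' = x̄ + K·y = [1930/44819, 57235/89638]
step 0: P' = (I − K·H)·P̄ = [7913/44819 -11841/89638; -11841/89638 35617/179276]
step 1: x̄ = F·x = [-179425/89638, -160125/89638]
step 1: P̄ = F·P·Fᵀ + Q = [880081/179276 201687/179276; 201687/179276 1748801/179276]
step 1: y = z − H·x̄ = [374868/44819, 486939/89638]
step 1: S = H·P̄·Hᵀ + R = [6867395/44819 -491754/44819; -491754/44819 13212793/179276]
step 1: K = P̄·Hᵀ·S⁻¹ = [263724576/2002949209 378351909/2002949209; 399520896/2002949209 -379007581/2002949209]
step 1: x' = x̄ + K·y = [251890349/2002949209, -2295238806/2002949209]
step 1: P' = (I − K·H)·P̄ = [337844804/2002949209 -249936612/2002949209; -249936612/2002949209 383110244/2002949209]
step 2: x̄ = F·x = [6381935720/2002949209, 7641387465/2002949209]
step 2: P̄ = F·P·Fᵀ + Q = [9811928904/2002949209 2170733208/2002949209; 2170733208/2002949209 18999251284/2002949209]
step 2: y = z − H·x̄ = [-44072918764/2002949209, -9871879857/2002949209]
step 2: S = H·P̄·Hᵀ + R = [300376768645/2002949209 -19175947944/2002949209; -19175947944/2002949209 146267363612/2002949209]
step 2: K = P̄·Hᵀ·S⁻¹ = [716346742896/5437931334539 1026871714914/5437931334539; 98555280756/494357394049 -93497246416/494357394049]
step 2: x' = x̄ + K·y = [-3496902341018/5437931334539, 178212754257/494357394049]
step 2: P' = (I − K·H)·P̄ = [917010270984/5437931334539 -61657093032/494357394049; -61657093032/494357394049 94508853284/494357394049]

step 0: x' = [1930/44819, 57235/89638], P' = [7913/44819 -11841/89638; -11841/89638 35617/179276]
step 1: x' = [251890349/2002949209, -2295238806/2002949209], P' = [337844804/2002949209 -249936612/2002949209; -249936612/2002949209 383110244/2002949209]
step 2: x' = [-3496902341018/5437931334539, 178212754257/494357394049], P' = [917010270984/5437931334539 -61657093032/494357394049; -61657093032/494357394049 94508853284/494357394049]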